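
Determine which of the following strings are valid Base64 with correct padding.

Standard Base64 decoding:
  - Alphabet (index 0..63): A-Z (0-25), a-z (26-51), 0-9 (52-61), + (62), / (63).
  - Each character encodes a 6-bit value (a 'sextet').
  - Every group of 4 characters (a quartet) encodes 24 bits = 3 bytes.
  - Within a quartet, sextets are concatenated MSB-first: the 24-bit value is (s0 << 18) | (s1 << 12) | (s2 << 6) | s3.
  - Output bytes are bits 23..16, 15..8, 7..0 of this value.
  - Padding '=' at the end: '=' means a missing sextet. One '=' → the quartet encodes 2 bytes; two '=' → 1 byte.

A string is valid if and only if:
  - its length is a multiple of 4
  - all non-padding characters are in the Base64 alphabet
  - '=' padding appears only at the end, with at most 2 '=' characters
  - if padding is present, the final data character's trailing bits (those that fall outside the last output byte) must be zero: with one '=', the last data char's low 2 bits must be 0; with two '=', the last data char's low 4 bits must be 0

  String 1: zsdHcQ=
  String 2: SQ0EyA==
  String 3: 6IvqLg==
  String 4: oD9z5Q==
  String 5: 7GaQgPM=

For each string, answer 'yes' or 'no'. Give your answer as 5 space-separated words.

String 1: 'zsdHcQ=' → invalid (len=7 not mult of 4)
String 2: 'SQ0EyA==' → valid
String 3: '6IvqLg==' → valid
String 4: 'oD9z5Q==' → valid
String 5: '7GaQgPM=' → valid

Answer: no yes yes yes yes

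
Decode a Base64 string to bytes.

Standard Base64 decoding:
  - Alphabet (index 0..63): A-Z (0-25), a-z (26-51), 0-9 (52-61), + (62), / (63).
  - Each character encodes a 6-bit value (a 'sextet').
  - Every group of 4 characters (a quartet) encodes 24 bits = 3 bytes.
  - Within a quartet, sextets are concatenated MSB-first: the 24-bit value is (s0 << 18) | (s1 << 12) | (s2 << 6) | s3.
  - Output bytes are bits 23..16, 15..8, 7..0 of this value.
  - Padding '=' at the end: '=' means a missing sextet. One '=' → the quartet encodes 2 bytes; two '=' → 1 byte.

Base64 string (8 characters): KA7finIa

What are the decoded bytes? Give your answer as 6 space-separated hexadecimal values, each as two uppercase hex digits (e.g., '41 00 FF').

After char 0 ('K'=10): chars_in_quartet=1 acc=0xA bytes_emitted=0
After char 1 ('A'=0): chars_in_quartet=2 acc=0x280 bytes_emitted=0
After char 2 ('7'=59): chars_in_quartet=3 acc=0xA03B bytes_emitted=0
After char 3 ('f'=31): chars_in_quartet=4 acc=0x280EDF -> emit 28 0E DF, reset; bytes_emitted=3
After char 4 ('i'=34): chars_in_quartet=1 acc=0x22 bytes_emitted=3
After char 5 ('n'=39): chars_in_quartet=2 acc=0x8A7 bytes_emitted=3
After char 6 ('I'=8): chars_in_quartet=3 acc=0x229C8 bytes_emitted=3
After char 7 ('a'=26): chars_in_quartet=4 acc=0x8A721A -> emit 8A 72 1A, reset; bytes_emitted=6

Answer: 28 0E DF 8A 72 1A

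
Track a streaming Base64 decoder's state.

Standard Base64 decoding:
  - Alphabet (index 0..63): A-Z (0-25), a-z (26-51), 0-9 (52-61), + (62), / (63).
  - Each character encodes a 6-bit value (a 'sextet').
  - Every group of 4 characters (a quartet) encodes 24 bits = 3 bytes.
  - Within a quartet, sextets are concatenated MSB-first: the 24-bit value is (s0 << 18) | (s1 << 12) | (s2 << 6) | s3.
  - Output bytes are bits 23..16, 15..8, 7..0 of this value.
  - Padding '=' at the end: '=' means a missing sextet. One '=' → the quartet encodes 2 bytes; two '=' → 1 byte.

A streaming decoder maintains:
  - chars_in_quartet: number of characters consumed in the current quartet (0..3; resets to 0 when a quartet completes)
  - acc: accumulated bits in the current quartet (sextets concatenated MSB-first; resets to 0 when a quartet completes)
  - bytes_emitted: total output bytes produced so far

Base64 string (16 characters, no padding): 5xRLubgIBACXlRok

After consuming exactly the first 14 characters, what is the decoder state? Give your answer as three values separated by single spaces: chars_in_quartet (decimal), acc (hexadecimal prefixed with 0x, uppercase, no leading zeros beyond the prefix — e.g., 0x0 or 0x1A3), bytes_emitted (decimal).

Answer: 2 0x951 9

Derivation:
After char 0 ('5'=57): chars_in_quartet=1 acc=0x39 bytes_emitted=0
After char 1 ('x'=49): chars_in_quartet=2 acc=0xE71 bytes_emitted=0
After char 2 ('R'=17): chars_in_quartet=3 acc=0x39C51 bytes_emitted=0
After char 3 ('L'=11): chars_in_quartet=4 acc=0xE7144B -> emit E7 14 4B, reset; bytes_emitted=3
After char 4 ('u'=46): chars_in_quartet=1 acc=0x2E bytes_emitted=3
After char 5 ('b'=27): chars_in_quartet=2 acc=0xB9B bytes_emitted=3
After char 6 ('g'=32): chars_in_quartet=3 acc=0x2E6E0 bytes_emitted=3
After char 7 ('I'=8): chars_in_quartet=4 acc=0xB9B808 -> emit B9 B8 08, reset; bytes_emitted=6
After char 8 ('B'=1): chars_in_quartet=1 acc=0x1 bytes_emitted=6
After char 9 ('A'=0): chars_in_quartet=2 acc=0x40 bytes_emitted=6
After char 10 ('C'=2): chars_in_quartet=3 acc=0x1002 bytes_emitted=6
After char 11 ('X'=23): chars_in_quartet=4 acc=0x40097 -> emit 04 00 97, reset; bytes_emitted=9
After char 12 ('l'=37): chars_in_quartet=1 acc=0x25 bytes_emitted=9
After char 13 ('R'=17): chars_in_quartet=2 acc=0x951 bytes_emitted=9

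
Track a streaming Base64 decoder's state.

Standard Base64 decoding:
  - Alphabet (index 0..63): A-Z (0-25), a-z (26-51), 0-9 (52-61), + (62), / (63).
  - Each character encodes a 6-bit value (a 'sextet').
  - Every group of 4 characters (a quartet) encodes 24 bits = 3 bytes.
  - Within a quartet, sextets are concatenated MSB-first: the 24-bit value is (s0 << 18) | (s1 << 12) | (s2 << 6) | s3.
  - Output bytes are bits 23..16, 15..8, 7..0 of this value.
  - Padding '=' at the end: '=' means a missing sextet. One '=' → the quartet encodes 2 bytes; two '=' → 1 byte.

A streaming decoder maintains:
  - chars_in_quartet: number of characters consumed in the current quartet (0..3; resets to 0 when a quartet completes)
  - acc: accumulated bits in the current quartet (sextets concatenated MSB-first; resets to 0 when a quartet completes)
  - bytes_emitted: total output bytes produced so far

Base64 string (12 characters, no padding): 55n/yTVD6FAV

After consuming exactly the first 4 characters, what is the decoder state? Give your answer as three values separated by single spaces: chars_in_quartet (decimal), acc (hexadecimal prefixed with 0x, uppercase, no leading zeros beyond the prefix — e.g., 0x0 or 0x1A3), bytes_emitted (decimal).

After char 0 ('5'=57): chars_in_quartet=1 acc=0x39 bytes_emitted=0
After char 1 ('5'=57): chars_in_quartet=2 acc=0xE79 bytes_emitted=0
After char 2 ('n'=39): chars_in_quartet=3 acc=0x39E67 bytes_emitted=0
After char 3 ('/'=63): chars_in_quartet=4 acc=0xE799FF -> emit E7 99 FF, reset; bytes_emitted=3

Answer: 0 0x0 3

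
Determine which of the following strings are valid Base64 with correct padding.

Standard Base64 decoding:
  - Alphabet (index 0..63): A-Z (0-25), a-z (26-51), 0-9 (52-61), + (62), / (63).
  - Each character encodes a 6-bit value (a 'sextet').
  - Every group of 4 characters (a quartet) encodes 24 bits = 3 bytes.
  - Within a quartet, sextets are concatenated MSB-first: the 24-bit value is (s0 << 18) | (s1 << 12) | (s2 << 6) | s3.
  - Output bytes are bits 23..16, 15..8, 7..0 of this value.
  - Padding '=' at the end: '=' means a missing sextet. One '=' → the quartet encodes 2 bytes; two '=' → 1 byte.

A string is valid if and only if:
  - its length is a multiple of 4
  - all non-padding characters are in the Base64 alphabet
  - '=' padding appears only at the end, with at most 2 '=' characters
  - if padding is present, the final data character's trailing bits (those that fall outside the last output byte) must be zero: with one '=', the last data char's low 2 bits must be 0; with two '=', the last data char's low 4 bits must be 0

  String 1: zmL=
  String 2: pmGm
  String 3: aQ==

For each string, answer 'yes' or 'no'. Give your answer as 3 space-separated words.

String 1: 'zmL=' → invalid (bad trailing bits)
String 2: 'pmGm' → valid
String 3: 'aQ==' → valid

Answer: no yes yes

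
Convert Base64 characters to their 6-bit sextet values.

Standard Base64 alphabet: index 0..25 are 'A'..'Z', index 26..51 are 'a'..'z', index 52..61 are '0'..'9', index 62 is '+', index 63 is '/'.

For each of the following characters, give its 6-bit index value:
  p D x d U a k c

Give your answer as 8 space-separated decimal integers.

Answer: 41 3 49 29 20 26 36 28

Derivation:
'p': a..z range, 26 + ord('p') − ord('a') = 41
'D': A..Z range, ord('D') − ord('A') = 3
'x': a..z range, 26 + ord('x') − ord('a') = 49
'd': a..z range, 26 + ord('d') − ord('a') = 29
'U': A..Z range, ord('U') − ord('A') = 20
'a': a..z range, 26 + ord('a') − ord('a') = 26
'k': a..z range, 26 + ord('k') − ord('a') = 36
'c': a..z range, 26 + ord('c') − ord('a') = 28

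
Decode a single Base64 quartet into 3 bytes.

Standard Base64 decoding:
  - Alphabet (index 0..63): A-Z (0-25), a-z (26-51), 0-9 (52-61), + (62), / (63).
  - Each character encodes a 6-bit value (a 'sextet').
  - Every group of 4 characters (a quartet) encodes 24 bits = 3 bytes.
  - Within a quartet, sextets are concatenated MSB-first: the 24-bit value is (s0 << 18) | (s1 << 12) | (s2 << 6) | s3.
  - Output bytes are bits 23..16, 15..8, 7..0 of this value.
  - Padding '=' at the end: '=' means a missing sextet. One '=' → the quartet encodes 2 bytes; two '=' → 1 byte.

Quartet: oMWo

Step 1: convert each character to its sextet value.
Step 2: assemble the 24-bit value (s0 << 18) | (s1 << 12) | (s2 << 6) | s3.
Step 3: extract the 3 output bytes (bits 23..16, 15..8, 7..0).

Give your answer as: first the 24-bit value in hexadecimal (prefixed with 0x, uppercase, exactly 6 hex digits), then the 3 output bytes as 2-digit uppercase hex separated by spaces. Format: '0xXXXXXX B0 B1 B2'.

Sextets: o=40, M=12, W=22, o=40
24-bit: (40<<18) | (12<<12) | (22<<6) | 40
      = 0xA00000 | 0x00C000 | 0x000580 | 0x000028
      = 0xA0C5A8
Bytes: (v>>16)&0xFF=A0, (v>>8)&0xFF=C5, v&0xFF=A8

Answer: 0xA0C5A8 A0 C5 A8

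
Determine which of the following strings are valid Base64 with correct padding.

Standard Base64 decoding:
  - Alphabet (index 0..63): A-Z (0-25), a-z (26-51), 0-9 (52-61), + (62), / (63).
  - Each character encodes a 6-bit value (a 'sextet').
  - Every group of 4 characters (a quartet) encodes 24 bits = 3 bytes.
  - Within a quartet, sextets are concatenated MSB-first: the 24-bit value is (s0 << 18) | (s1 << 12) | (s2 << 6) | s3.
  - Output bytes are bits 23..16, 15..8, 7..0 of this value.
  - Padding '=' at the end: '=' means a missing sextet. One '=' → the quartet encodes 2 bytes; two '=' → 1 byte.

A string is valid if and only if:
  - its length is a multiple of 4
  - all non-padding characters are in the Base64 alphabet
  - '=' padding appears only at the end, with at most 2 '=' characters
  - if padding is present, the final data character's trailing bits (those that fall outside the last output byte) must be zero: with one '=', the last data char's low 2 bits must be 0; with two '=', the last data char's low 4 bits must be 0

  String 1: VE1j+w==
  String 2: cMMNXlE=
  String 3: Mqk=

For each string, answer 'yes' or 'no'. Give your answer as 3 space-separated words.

Answer: yes yes yes

Derivation:
String 1: 'VE1j+w==' → valid
String 2: 'cMMNXlE=' → valid
String 3: 'Mqk=' → valid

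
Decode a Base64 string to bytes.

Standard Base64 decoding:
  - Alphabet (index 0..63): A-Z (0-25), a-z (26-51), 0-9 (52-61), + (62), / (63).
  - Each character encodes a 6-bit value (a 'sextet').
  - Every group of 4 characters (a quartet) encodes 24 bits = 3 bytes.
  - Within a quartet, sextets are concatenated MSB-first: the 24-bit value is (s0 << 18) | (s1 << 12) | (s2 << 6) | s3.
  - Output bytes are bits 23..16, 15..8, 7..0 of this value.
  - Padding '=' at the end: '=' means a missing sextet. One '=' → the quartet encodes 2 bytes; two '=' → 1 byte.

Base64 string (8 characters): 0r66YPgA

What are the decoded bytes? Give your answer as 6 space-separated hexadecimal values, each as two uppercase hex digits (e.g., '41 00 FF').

After char 0 ('0'=52): chars_in_quartet=1 acc=0x34 bytes_emitted=0
After char 1 ('r'=43): chars_in_quartet=2 acc=0xD2B bytes_emitted=0
After char 2 ('6'=58): chars_in_quartet=3 acc=0x34AFA bytes_emitted=0
After char 3 ('6'=58): chars_in_quartet=4 acc=0xD2BEBA -> emit D2 BE BA, reset; bytes_emitted=3
After char 4 ('Y'=24): chars_in_quartet=1 acc=0x18 bytes_emitted=3
After char 5 ('P'=15): chars_in_quartet=2 acc=0x60F bytes_emitted=3
After char 6 ('g'=32): chars_in_quartet=3 acc=0x183E0 bytes_emitted=3
After char 7 ('A'=0): chars_in_quartet=4 acc=0x60F800 -> emit 60 F8 00, reset; bytes_emitted=6

Answer: D2 BE BA 60 F8 00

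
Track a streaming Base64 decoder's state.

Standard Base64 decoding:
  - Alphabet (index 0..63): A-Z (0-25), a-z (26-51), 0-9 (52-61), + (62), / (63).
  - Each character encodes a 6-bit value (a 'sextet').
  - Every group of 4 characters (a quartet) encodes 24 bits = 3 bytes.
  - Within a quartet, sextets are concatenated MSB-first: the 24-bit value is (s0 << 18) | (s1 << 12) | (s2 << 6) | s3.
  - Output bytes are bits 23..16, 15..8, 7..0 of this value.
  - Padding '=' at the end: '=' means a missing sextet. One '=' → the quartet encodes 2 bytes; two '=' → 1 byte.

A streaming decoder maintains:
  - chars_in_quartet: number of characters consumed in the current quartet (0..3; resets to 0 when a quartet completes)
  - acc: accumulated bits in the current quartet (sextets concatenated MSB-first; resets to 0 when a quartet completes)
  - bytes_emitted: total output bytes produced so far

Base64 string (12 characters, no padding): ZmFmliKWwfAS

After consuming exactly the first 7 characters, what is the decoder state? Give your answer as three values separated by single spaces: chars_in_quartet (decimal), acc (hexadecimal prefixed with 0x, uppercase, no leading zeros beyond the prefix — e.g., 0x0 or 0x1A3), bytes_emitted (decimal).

Answer: 3 0x2588A 3

Derivation:
After char 0 ('Z'=25): chars_in_quartet=1 acc=0x19 bytes_emitted=0
After char 1 ('m'=38): chars_in_quartet=2 acc=0x666 bytes_emitted=0
After char 2 ('F'=5): chars_in_quartet=3 acc=0x19985 bytes_emitted=0
After char 3 ('m'=38): chars_in_quartet=4 acc=0x666166 -> emit 66 61 66, reset; bytes_emitted=3
After char 4 ('l'=37): chars_in_quartet=1 acc=0x25 bytes_emitted=3
After char 5 ('i'=34): chars_in_quartet=2 acc=0x962 bytes_emitted=3
After char 6 ('K'=10): chars_in_quartet=3 acc=0x2588A bytes_emitted=3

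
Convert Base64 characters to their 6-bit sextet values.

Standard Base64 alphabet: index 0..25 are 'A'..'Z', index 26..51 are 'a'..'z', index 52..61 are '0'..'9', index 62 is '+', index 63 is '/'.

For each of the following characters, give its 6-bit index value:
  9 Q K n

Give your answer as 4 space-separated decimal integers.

Answer: 61 16 10 39

Derivation:
'9': 0..9 range, 52 + ord('9') − ord('0') = 61
'Q': A..Z range, ord('Q') − ord('A') = 16
'K': A..Z range, ord('K') − ord('A') = 10
'n': a..z range, 26 + ord('n') − ord('a') = 39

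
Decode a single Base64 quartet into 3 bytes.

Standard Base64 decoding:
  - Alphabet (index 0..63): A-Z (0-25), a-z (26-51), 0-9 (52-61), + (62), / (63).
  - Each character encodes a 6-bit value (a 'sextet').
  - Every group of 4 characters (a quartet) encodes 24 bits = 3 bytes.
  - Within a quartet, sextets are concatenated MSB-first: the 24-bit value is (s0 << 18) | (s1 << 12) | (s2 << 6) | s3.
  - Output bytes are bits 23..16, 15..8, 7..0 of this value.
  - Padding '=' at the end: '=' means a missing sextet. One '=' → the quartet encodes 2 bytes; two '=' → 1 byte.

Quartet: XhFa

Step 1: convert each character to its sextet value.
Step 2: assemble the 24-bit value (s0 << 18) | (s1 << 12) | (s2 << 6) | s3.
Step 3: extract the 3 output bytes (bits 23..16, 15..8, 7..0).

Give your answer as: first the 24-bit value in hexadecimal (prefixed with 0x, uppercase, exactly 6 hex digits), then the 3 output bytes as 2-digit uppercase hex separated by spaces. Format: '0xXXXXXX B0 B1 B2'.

Sextets: X=23, h=33, F=5, a=26
24-bit: (23<<18) | (33<<12) | (5<<6) | 26
      = 0x5C0000 | 0x021000 | 0x000140 | 0x00001A
      = 0x5E115A
Bytes: (v>>16)&0xFF=5E, (v>>8)&0xFF=11, v&0xFF=5A

Answer: 0x5E115A 5E 11 5A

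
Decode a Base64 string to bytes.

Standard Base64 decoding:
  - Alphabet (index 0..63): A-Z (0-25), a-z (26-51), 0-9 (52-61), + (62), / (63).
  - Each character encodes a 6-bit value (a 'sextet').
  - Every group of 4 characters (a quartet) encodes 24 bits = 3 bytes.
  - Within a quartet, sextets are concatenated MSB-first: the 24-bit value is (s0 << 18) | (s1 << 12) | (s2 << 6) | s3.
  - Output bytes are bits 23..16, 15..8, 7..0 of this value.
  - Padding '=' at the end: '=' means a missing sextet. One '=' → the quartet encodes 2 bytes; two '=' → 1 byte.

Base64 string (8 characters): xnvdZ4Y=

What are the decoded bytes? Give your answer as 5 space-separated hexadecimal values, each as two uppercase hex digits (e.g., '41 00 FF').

After char 0 ('x'=49): chars_in_quartet=1 acc=0x31 bytes_emitted=0
After char 1 ('n'=39): chars_in_quartet=2 acc=0xC67 bytes_emitted=0
After char 2 ('v'=47): chars_in_quartet=3 acc=0x319EF bytes_emitted=0
After char 3 ('d'=29): chars_in_quartet=4 acc=0xC67BDD -> emit C6 7B DD, reset; bytes_emitted=3
After char 4 ('Z'=25): chars_in_quartet=1 acc=0x19 bytes_emitted=3
After char 5 ('4'=56): chars_in_quartet=2 acc=0x678 bytes_emitted=3
After char 6 ('Y'=24): chars_in_quartet=3 acc=0x19E18 bytes_emitted=3
Padding '=': partial quartet acc=0x19E18 -> emit 67 86; bytes_emitted=5

Answer: C6 7B DD 67 86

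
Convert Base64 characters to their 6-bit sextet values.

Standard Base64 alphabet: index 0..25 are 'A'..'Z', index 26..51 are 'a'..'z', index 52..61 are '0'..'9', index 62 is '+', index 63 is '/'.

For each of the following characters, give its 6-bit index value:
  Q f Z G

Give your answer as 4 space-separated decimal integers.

Answer: 16 31 25 6

Derivation:
'Q': A..Z range, ord('Q') − ord('A') = 16
'f': a..z range, 26 + ord('f') − ord('a') = 31
'Z': A..Z range, ord('Z') − ord('A') = 25
'G': A..Z range, ord('G') − ord('A') = 6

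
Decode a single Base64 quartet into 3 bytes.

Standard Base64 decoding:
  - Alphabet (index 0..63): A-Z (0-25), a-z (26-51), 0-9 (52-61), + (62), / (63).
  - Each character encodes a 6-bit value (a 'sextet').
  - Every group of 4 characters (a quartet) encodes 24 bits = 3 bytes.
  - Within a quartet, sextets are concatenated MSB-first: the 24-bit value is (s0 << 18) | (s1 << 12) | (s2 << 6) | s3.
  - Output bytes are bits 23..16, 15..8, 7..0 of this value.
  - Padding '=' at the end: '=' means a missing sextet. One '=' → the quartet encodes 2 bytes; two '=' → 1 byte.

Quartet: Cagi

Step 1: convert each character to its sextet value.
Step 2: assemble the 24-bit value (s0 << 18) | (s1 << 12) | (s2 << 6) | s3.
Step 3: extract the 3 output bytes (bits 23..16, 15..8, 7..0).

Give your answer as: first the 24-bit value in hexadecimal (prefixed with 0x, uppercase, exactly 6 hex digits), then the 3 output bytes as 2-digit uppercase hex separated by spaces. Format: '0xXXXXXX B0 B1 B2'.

Sextets: C=2, a=26, g=32, i=34
24-bit: (2<<18) | (26<<12) | (32<<6) | 34
      = 0x080000 | 0x01A000 | 0x000800 | 0x000022
      = 0x09A822
Bytes: (v>>16)&0xFF=09, (v>>8)&0xFF=A8, v&0xFF=22

Answer: 0x09A822 09 A8 22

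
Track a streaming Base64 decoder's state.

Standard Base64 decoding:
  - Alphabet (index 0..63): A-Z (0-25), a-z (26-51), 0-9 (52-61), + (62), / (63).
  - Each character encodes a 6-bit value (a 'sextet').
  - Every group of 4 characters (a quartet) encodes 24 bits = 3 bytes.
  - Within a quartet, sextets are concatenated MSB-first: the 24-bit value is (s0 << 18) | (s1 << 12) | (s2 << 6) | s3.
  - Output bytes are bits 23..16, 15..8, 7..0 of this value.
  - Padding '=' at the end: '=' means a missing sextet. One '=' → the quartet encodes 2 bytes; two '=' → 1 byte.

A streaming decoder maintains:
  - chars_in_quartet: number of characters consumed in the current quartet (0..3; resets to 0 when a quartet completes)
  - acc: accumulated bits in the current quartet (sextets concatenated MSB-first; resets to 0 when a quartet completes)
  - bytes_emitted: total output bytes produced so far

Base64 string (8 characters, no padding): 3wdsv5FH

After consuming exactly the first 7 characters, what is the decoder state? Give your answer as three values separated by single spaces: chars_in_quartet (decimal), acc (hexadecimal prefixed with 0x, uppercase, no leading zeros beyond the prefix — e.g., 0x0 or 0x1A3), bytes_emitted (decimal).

Answer: 3 0x2FE45 3

Derivation:
After char 0 ('3'=55): chars_in_quartet=1 acc=0x37 bytes_emitted=0
After char 1 ('w'=48): chars_in_quartet=2 acc=0xDF0 bytes_emitted=0
After char 2 ('d'=29): chars_in_quartet=3 acc=0x37C1D bytes_emitted=0
After char 3 ('s'=44): chars_in_quartet=4 acc=0xDF076C -> emit DF 07 6C, reset; bytes_emitted=3
After char 4 ('v'=47): chars_in_quartet=1 acc=0x2F bytes_emitted=3
After char 5 ('5'=57): chars_in_quartet=2 acc=0xBF9 bytes_emitted=3
After char 6 ('F'=5): chars_in_quartet=3 acc=0x2FE45 bytes_emitted=3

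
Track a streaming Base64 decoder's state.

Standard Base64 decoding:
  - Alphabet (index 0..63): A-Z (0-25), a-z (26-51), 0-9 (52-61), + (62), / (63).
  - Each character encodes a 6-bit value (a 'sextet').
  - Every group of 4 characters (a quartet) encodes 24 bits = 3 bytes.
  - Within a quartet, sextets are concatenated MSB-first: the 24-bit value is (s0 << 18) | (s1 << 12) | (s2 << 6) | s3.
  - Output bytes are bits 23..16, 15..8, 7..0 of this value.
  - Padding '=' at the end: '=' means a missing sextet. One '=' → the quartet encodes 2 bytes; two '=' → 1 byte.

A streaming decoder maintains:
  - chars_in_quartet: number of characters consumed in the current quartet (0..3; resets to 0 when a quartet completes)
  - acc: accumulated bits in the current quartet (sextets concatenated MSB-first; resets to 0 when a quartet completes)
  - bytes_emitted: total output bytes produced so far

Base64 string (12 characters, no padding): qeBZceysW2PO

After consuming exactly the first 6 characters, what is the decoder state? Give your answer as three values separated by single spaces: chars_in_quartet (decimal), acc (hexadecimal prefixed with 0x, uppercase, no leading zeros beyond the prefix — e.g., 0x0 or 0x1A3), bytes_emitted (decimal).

Answer: 2 0x71E 3

Derivation:
After char 0 ('q'=42): chars_in_quartet=1 acc=0x2A bytes_emitted=0
After char 1 ('e'=30): chars_in_quartet=2 acc=0xA9E bytes_emitted=0
After char 2 ('B'=1): chars_in_quartet=3 acc=0x2A781 bytes_emitted=0
After char 3 ('Z'=25): chars_in_quartet=4 acc=0xA9E059 -> emit A9 E0 59, reset; bytes_emitted=3
After char 4 ('c'=28): chars_in_quartet=1 acc=0x1C bytes_emitted=3
After char 5 ('e'=30): chars_in_quartet=2 acc=0x71E bytes_emitted=3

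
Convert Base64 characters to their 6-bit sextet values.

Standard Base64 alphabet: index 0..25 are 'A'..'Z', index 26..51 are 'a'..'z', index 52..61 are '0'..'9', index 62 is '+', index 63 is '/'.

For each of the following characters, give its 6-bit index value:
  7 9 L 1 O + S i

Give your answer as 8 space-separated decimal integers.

Answer: 59 61 11 53 14 62 18 34

Derivation:
'7': 0..9 range, 52 + ord('7') − ord('0') = 59
'9': 0..9 range, 52 + ord('9') − ord('0') = 61
'L': A..Z range, ord('L') − ord('A') = 11
'1': 0..9 range, 52 + ord('1') − ord('0') = 53
'O': A..Z range, ord('O') − ord('A') = 14
'+': index 62
'S': A..Z range, ord('S') − ord('A') = 18
'i': a..z range, 26 + ord('i') − ord('a') = 34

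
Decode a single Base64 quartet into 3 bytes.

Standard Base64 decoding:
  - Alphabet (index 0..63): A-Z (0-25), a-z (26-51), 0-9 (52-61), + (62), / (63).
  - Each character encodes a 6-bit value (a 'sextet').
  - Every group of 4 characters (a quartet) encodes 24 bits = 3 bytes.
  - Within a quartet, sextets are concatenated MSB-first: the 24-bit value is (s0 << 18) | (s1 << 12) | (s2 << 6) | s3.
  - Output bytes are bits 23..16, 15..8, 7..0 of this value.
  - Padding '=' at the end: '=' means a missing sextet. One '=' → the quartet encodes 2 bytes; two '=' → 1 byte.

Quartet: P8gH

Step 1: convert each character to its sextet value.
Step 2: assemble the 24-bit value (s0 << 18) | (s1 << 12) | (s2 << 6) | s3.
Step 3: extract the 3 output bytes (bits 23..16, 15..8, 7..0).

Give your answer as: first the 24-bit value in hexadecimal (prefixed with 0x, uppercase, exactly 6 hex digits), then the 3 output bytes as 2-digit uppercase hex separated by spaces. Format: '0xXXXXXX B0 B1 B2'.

Sextets: P=15, 8=60, g=32, H=7
24-bit: (15<<18) | (60<<12) | (32<<6) | 7
      = 0x3C0000 | 0x03C000 | 0x000800 | 0x000007
      = 0x3FC807
Bytes: (v>>16)&0xFF=3F, (v>>8)&0xFF=C8, v&0xFF=07

Answer: 0x3FC807 3F C8 07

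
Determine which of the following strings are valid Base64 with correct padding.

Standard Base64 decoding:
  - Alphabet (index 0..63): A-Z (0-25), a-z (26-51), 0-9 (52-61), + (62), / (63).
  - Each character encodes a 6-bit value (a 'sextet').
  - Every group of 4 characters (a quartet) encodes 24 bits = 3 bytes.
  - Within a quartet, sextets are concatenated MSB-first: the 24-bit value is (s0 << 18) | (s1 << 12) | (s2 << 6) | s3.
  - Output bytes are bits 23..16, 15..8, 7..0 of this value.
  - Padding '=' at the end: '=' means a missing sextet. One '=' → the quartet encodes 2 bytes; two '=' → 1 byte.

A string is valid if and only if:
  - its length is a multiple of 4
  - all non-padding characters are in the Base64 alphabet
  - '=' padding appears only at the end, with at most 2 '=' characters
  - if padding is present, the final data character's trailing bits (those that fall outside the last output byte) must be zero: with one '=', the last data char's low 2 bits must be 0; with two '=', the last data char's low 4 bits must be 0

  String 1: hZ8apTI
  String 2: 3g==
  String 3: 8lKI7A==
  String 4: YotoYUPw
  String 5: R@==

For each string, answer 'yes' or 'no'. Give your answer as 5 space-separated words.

String 1: 'hZ8apTI' → invalid (len=7 not mult of 4)
String 2: '3g==' → valid
String 3: '8lKI7A==' → valid
String 4: 'YotoYUPw' → valid
String 5: 'R@==' → invalid (bad char(s): ['@'])

Answer: no yes yes yes no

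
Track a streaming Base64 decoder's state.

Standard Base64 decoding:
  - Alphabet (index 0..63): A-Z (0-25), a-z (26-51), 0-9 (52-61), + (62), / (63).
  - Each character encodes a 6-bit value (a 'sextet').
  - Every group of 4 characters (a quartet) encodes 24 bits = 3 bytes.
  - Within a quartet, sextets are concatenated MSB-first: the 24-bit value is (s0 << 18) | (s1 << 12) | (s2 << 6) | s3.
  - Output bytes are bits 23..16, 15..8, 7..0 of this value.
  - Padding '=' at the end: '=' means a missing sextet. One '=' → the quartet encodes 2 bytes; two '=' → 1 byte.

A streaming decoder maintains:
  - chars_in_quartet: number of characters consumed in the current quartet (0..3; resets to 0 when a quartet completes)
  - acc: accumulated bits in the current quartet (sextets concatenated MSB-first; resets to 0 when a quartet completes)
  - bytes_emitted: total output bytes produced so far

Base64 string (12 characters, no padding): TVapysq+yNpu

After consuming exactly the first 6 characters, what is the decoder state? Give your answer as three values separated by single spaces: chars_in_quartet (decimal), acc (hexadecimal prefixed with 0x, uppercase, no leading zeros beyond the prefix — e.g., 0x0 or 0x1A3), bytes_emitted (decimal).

After char 0 ('T'=19): chars_in_quartet=1 acc=0x13 bytes_emitted=0
After char 1 ('V'=21): chars_in_quartet=2 acc=0x4D5 bytes_emitted=0
After char 2 ('a'=26): chars_in_quartet=3 acc=0x1355A bytes_emitted=0
After char 3 ('p'=41): chars_in_quartet=4 acc=0x4D56A9 -> emit 4D 56 A9, reset; bytes_emitted=3
After char 4 ('y'=50): chars_in_quartet=1 acc=0x32 bytes_emitted=3
After char 5 ('s'=44): chars_in_quartet=2 acc=0xCAC bytes_emitted=3

Answer: 2 0xCAC 3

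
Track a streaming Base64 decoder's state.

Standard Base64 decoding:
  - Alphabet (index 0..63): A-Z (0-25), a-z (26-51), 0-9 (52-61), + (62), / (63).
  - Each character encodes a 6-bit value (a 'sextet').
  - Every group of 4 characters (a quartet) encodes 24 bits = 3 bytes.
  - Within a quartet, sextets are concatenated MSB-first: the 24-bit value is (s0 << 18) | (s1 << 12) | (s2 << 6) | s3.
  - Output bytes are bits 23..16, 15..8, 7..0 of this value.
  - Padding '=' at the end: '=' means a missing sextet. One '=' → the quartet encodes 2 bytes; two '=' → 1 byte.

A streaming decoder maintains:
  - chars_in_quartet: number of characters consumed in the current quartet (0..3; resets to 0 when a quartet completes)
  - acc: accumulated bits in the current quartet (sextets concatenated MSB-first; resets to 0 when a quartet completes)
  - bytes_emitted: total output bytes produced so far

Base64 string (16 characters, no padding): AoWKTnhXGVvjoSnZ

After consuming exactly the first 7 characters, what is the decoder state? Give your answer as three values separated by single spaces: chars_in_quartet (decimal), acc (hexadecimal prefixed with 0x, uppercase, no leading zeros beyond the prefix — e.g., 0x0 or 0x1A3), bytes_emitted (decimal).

After char 0 ('A'=0): chars_in_quartet=1 acc=0x0 bytes_emitted=0
After char 1 ('o'=40): chars_in_quartet=2 acc=0x28 bytes_emitted=0
After char 2 ('W'=22): chars_in_quartet=3 acc=0xA16 bytes_emitted=0
After char 3 ('K'=10): chars_in_quartet=4 acc=0x2858A -> emit 02 85 8A, reset; bytes_emitted=3
After char 4 ('T'=19): chars_in_quartet=1 acc=0x13 bytes_emitted=3
After char 5 ('n'=39): chars_in_quartet=2 acc=0x4E7 bytes_emitted=3
After char 6 ('h'=33): chars_in_quartet=3 acc=0x139E1 bytes_emitted=3

Answer: 3 0x139E1 3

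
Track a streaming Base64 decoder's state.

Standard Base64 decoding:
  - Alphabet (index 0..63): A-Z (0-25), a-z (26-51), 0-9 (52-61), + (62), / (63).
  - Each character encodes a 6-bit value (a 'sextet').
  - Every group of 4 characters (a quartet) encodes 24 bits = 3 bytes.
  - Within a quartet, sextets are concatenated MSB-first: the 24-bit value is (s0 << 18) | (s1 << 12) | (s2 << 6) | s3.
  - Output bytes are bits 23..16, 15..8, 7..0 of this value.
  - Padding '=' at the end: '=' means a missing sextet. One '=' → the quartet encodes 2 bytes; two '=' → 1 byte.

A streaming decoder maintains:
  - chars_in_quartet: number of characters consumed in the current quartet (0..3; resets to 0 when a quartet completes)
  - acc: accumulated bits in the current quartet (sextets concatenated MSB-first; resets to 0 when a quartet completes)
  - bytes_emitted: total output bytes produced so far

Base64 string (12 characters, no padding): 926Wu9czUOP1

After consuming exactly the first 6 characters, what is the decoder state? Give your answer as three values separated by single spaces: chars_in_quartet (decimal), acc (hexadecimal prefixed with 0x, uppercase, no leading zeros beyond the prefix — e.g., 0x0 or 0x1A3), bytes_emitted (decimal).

Answer: 2 0xBBD 3

Derivation:
After char 0 ('9'=61): chars_in_quartet=1 acc=0x3D bytes_emitted=0
After char 1 ('2'=54): chars_in_quartet=2 acc=0xF76 bytes_emitted=0
After char 2 ('6'=58): chars_in_quartet=3 acc=0x3DDBA bytes_emitted=0
After char 3 ('W'=22): chars_in_quartet=4 acc=0xF76E96 -> emit F7 6E 96, reset; bytes_emitted=3
After char 4 ('u'=46): chars_in_quartet=1 acc=0x2E bytes_emitted=3
After char 5 ('9'=61): chars_in_quartet=2 acc=0xBBD bytes_emitted=3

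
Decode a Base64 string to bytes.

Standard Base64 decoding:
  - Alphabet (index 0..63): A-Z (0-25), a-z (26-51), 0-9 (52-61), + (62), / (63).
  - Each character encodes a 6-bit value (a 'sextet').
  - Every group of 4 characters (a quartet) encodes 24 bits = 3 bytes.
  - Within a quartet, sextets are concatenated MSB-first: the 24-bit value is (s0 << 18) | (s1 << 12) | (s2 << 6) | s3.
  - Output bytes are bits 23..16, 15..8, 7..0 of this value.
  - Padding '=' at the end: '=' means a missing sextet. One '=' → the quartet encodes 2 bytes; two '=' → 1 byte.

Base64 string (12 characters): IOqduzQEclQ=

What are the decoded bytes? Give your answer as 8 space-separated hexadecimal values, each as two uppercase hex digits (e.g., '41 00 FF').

Answer: 20 EA 9D BB 34 04 72 54

Derivation:
After char 0 ('I'=8): chars_in_quartet=1 acc=0x8 bytes_emitted=0
After char 1 ('O'=14): chars_in_quartet=2 acc=0x20E bytes_emitted=0
After char 2 ('q'=42): chars_in_quartet=3 acc=0x83AA bytes_emitted=0
After char 3 ('d'=29): chars_in_quartet=4 acc=0x20EA9D -> emit 20 EA 9D, reset; bytes_emitted=3
After char 4 ('u'=46): chars_in_quartet=1 acc=0x2E bytes_emitted=3
After char 5 ('z'=51): chars_in_quartet=2 acc=0xBB3 bytes_emitted=3
After char 6 ('Q'=16): chars_in_quartet=3 acc=0x2ECD0 bytes_emitted=3
After char 7 ('E'=4): chars_in_quartet=4 acc=0xBB3404 -> emit BB 34 04, reset; bytes_emitted=6
After char 8 ('c'=28): chars_in_quartet=1 acc=0x1C bytes_emitted=6
After char 9 ('l'=37): chars_in_quartet=2 acc=0x725 bytes_emitted=6
After char 10 ('Q'=16): chars_in_quartet=3 acc=0x1C950 bytes_emitted=6
Padding '=': partial quartet acc=0x1C950 -> emit 72 54; bytes_emitted=8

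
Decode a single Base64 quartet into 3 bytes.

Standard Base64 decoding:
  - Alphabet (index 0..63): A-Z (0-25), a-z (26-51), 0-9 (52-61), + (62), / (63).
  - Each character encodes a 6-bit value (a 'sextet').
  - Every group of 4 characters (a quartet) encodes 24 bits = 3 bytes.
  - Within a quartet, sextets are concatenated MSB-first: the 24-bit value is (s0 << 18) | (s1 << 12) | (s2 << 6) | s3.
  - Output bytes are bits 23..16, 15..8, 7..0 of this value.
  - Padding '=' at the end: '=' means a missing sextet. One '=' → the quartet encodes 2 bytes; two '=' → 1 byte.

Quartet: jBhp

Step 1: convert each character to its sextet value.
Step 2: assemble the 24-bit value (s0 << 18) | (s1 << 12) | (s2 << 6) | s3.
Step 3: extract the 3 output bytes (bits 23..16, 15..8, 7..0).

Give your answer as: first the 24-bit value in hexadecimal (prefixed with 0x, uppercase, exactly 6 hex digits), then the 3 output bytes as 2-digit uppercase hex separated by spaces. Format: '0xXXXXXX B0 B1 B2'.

Sextets: j=35, B=1, h=33, p=41
24-bit: (35<<18) | (1<<12) | (33<<6) | 41
      = 0x8C0000 | 0x001000 | 0x000840 | 0x000029
      = 0x8C1869
Bytes: (v>>16)&0xFF=8C, (v>>8)&0xFF=18, v&0xFF=69

Answer: 0x8C1869 8C 18 69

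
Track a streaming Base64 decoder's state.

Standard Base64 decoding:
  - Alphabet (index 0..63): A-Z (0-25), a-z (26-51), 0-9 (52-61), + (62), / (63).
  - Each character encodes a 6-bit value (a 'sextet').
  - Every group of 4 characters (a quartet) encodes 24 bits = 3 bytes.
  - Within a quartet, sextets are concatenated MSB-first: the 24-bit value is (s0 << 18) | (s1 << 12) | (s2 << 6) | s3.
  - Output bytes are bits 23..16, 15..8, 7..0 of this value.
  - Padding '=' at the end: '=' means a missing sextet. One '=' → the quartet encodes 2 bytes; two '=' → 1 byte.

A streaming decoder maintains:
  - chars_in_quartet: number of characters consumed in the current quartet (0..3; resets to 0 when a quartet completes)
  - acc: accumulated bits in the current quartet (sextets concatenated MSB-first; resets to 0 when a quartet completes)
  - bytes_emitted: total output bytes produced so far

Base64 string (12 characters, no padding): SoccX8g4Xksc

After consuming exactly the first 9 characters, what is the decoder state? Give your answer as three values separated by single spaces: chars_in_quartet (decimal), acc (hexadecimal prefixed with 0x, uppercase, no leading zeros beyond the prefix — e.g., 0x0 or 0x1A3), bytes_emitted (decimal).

After char 0 ('S'=18): chars_in_quartet=1 acc=0x12 bytes_emitted=0
After char 1 ('o'=40): chars_in_quartet=2 acc=0x4A8 bytes_emitted=0
After char 2 ('c'=28): chars_in_quartet=3 acc=0x12A1C bytes_emitted=0
After char 3 ('c'=28): chars_in_quartet=4 acc=0x4A871C -> emit 4A 87 1C, reset; bytes_emitted=3
After char 4 ('X'=23): chars_in_quartet=1 acc=0x17 bytes_emitted=3
After char 5 ('8'=60): chars_in_quartet=2 acc=0x5FC bytes_emitted=3
After char 6 ('g'=32): chars_in_quartet=3 acc=0x17F20 bytes_emitted=3
After char 7 ('4'=56): chars_in_quartet=4 acc=0x5FC838 -> emit 5F C8 38, reset; bytes_emitted=6
After char 8 ('X'=23): chars_in_quartet=1 acc=0x17 bytes_emitted=6

Answer: 1 0x17 6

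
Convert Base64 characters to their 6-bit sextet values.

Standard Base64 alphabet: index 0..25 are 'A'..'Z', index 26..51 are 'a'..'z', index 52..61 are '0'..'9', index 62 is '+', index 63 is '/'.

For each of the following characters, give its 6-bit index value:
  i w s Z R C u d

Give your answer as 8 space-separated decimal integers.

'i': a..z range, 26 + ord('i') − ord('a') = 34
'w': a..z range, 26 + ord('w') − ord('a') = 48
's': a..z range, 26 + ord('s') − ord('a') = 44
'Z': A..Z range, ord('Z') − ord('A') = 25
'R': A..Z range, ord('R') − ord('A') = 17
'C': A..Z range, ord('C') − ord('A') = 2
'u': a..z range, 26 + ord('u') − ord('a') = 46
'd': a..z range, 26 + ord('d') − ord('a') = 29

Answer: 34 48 44 25 17 2 46 29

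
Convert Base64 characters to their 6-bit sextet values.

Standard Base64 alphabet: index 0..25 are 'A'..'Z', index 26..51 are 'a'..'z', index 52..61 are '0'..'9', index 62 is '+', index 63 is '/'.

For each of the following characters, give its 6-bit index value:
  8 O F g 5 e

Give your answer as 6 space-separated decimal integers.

Answer: 60 14 5 32 57 30

Derivation:
'8': 0..9 range, 52 + ord('8') − ord('0') = 60
'O': A..Z range, ord('O') − ord('A') = 14
'F': A..Z range, ord('F') − ord('A') = 5
'g': a..z range, 26 + ord('g') − ord('a') = 32
'5': 0..9 range, 52 + ord('5') − ord('0') = 57
'e': a..z range, 26 + ord('e') − ord('a') = 30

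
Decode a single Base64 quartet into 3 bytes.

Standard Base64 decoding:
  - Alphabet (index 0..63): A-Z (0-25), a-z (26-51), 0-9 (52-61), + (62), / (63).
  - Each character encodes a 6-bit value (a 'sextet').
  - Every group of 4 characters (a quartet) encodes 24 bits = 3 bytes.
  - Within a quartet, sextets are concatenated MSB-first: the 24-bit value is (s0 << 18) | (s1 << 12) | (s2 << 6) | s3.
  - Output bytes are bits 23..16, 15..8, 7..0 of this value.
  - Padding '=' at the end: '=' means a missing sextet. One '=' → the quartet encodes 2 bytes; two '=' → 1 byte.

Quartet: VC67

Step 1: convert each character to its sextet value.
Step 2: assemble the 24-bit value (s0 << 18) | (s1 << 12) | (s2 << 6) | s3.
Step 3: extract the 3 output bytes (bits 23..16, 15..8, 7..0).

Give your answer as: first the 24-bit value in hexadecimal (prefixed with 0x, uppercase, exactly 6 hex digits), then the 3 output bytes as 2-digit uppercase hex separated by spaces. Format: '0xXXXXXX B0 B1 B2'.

Sextets: V=21, C=2, 6=58, 7=59
24-bit: (21<<18) | (2<<12) | (58<<6) | 59
      = 0x540000 | 0x002000 | 0x000E80 | 0x00003B
      = 0x542EBB
Bytes: (v>>16)&0xFF=54, (v>>8)&0xFF=2E, v&0xFF=BB

Answer: 0x542EBB 54 2E BB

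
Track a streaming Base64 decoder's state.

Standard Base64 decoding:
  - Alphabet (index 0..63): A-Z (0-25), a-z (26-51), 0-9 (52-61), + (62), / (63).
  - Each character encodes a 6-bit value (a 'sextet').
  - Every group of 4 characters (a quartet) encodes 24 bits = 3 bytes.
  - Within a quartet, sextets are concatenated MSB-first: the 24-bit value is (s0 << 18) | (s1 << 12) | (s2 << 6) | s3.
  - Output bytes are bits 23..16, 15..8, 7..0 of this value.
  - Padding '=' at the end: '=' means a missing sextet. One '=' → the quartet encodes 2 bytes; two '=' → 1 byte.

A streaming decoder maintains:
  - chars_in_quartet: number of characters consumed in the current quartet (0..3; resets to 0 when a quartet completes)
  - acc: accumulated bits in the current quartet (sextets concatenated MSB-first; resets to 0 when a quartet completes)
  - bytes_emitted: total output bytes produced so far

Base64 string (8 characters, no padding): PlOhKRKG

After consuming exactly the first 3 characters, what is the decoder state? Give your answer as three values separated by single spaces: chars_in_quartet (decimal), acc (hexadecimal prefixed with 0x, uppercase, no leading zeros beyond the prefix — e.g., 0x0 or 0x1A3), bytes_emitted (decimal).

After char 0 ('P'=15): chars_in_quartet=1 acc=0xF bytes_emitted=0
After char 1 ('l'=37): chars_in_quartet=2 acc=0x3E5 bytes_emitted=0
After char 2 ('O'=14): chars_in_quartet=3 acc=0xF94E bytes_emitted=0

Answer: 3 0xF94E 0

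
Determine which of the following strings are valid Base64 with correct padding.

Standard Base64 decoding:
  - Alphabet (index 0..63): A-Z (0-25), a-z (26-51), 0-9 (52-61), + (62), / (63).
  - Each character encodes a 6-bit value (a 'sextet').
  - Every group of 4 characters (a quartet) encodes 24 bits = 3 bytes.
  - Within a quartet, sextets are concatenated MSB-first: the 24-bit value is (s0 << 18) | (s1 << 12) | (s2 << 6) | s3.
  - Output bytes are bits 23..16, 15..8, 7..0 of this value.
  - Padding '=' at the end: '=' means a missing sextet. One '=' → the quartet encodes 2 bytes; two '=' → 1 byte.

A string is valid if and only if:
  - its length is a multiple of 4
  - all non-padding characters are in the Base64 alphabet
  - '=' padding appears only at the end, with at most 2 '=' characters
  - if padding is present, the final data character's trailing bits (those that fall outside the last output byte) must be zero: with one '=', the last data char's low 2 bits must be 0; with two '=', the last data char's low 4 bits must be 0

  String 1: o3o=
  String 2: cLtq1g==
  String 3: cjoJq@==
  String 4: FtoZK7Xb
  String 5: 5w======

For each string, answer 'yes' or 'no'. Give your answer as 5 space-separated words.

Answer: yes yes no yes no

Derivation:
String 1: 'o3o=' → valid
String 2: 'cLtq1g==' → valid
String 3: 'cjoJq@==' → invalid (bad char(s): ['@'])
String 4: 'FtoZK7Xb' → valid
String 5: '5w======' → invalid (6 pad chars (max 2))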